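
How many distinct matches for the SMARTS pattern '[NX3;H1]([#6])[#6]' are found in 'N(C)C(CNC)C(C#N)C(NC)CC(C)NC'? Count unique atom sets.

[NX3;H1]([#6])[#6] is the SMARTS for a secondary amine: a trivalent nitrogen with one H, bonded to two carbons.
The molecule carries 4 separate instances of an N-methylamino group (-NHCH3) meeting every constraint; each maps to a distinct set of atoms, giving 4 matches.

4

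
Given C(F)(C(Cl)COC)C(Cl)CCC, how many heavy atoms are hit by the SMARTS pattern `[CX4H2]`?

The query [CX4H2] means: sp3 carbon (X4) with exactly two hydrogens.
Check the 12 heavy atoms by environment: 3× C (H2, X4) → match; 3× C (H1, X4) → no; 2× C (H3, X4) → no; 2× Cl (H0, X1) → no; 1× O (H0, X2) → no; 1× F (H0, X1) → no.
That gives 3 matching atoms.

3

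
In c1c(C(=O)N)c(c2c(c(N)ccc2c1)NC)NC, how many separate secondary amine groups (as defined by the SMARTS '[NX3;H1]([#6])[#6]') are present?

2

[NX3;H1]([#6])[#6] is the SMARTS for a secondary amine: a trivalent nitrogen with one H, bonded to two carbons.
The molecule carries 2 separate instances of an N-methylamino group (-NHCH3) meeting every constraint; each maps to a distinct set of atoms, giving 2 matches.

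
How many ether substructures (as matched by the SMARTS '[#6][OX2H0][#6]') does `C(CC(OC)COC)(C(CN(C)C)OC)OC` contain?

[#6][OX2H0][#6] is the SMARTS for an ether: an aliphatic oxygen bridging two carbons with no H on the oxygen.
The molecule carries 4 separate instances of a methoxy ether (-OCH3) meeting every constraint; each maps to a distinct set of atoms, giving 4 matches.

4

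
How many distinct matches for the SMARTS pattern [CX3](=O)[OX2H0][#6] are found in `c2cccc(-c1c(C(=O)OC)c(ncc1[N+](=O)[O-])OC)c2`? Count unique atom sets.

[CX3](=O)[OX2H0][#6] is the SMARTS for an ester: a carbonyl carbon bonded to an oxygen that is itself bonded to carbon (no H on that O).
Exactly one fragment in the molecule meets all constraints, giving 1 match.

1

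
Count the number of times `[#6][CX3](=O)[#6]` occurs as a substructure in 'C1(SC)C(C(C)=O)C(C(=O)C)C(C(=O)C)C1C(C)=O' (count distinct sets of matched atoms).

4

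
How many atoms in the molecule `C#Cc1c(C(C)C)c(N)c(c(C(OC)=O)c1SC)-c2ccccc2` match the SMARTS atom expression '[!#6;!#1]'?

4

The query [!#6;!#1] means: not carbon and not hydrogen — any heteroatom.
Check the 24 heavy atoms by environment: 12× c (aromatic) → no; 1× S → match; 8× C → no; 1× N → match; 2× O → match.
Summing the matching environments: 1 + 1 + 2 = 4 matching atoms.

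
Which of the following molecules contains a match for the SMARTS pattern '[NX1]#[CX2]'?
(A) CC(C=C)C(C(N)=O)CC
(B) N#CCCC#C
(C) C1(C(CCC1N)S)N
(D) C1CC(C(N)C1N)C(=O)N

[NX1]#[CX2] describes a nitrogen triple-bonded to a two-connected carbon (a nitrile).
(A) has a primary amide (-C(=O)NH2) but the nitrogen is NX3, not NX1.
(B) contains a nitrile (-C#N), which satisfies every atom and bond constraint.
(C) has a primary amino group (-NH2) but the nitrogen is NX3 (three connections), not NX1 triple-bonded.
(D) has a primary amino group (-NH2) but the nitrogen is NX3 (three connections), not NX1 triple-bonded.
So the answer is (B).

B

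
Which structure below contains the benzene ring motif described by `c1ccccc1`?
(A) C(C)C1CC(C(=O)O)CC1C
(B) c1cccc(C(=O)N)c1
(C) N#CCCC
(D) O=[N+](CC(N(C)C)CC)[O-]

c1ccccc1 describes six aromatic carbons in a ring (a benzene ring).
(A) has a methyl group (-CH3) but no six-membered all-carbon aromatic ring is present.
(B) contains the required atom environment, so the pattern matches.
(C) has a methyl group (-CH3) but no six-membered all-carbon aromatic ring is present.
(D) has a methyl group (-CH3) but no six-membered all-carbon aromatic ring is present.
So the answer is (B).

B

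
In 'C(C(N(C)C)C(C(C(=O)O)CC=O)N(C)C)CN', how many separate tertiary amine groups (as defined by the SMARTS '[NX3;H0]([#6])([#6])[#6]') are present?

2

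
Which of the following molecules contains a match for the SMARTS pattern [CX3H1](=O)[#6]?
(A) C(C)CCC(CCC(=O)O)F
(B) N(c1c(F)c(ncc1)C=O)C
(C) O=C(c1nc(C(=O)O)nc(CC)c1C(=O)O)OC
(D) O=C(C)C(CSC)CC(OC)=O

B

[CX3H1](=O)[#6] describes an sp2 carbon with one H, double-bonded to O and single-bonded to carbon (an aldehyde).
(A) has a carboxylic acid group (-C(=O)OH) but the carbonyl carbon has H0 and is bonded to O, not H1.
(B) contains an aldehyde (-CHO), which satisfies every atom and bond constraint.
(C) has a carboxylic acid group (-C(=O)OH) but the carbonyl carbon has H0 and is bonded to O, not H1.
(D) has an acetyl/ketone group (-C(=O)CH3) but the carbonyl carbon has H0 (two carbon neighbours), not H1.
So the answer is (B).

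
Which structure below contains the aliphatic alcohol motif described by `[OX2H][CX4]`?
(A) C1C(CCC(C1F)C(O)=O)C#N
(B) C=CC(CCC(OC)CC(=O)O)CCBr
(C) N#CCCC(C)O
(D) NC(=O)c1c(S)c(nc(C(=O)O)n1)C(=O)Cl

C

[OX2H][CX4] describes a hydroxyl oxygen bound to an sp3 (X4) carbon (an aliphatic alcohol).
(A) has a carboxylic acid group (-C(=O)OH) but the -OH is on a CX3 carbonyl carbon, not a CX4 carbon.
(B) has a methoxy ether (-OCH3) but the oxygen has H0 (ether), not H1.
(C) contains a hydroxyl group (-OH), which satisfies every atom and bond constraint.
(D) has a carboxylic acid group (-C(=O)OH) but the -OH is on a CX3 carbonyl carbon, not a CX4 carbon.
So the answer is (C).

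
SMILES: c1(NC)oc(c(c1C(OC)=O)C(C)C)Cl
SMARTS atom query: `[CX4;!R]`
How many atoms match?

5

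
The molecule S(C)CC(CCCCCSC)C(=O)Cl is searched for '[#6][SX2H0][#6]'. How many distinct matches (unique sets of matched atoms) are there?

[#6][SX2H0][#6] is the SMARTS for a thioether: an aliphatic sulfur bridging two carbons with no H on the sulfur.
The molecule carries 2 separate instances of a methylthio ether (-SCH3) meeting every constraint; each maps to a distinct set of atoms, giving 2 matches.

2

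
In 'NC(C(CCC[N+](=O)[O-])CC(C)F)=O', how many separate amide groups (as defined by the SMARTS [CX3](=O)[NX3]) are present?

1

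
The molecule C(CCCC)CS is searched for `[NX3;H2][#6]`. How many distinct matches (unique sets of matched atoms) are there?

0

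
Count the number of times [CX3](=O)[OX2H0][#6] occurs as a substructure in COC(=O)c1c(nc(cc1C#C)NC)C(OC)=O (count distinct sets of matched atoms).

[CX3](=O)[OX2H0][#6] is the SMARTS for an ester: a carbonyl carbon bonded to an oxygen that is itself bonded to carbon (no H on that O).
The molecule carries 2 separate instances of a methyl-ester group (-C(=O)OCH3) meeting every constraint; each maps to a distinct set of atoms, giving 2 matches.

2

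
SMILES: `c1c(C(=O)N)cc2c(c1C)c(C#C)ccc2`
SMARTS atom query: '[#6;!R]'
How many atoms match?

4

Check the 16 heavy atoms by environment: 10× c (aromatic, in 6-ring) → no; 4× C (acyclic) → match; 1× O (acyclic) → no; 1× N (acyclic) → no.
That gives 4 matching atoms.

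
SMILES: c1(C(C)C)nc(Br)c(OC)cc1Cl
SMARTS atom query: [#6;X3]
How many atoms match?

5

Check the 13 heavy atoms by environment: 1× n (aromatic, X2) → no; 5× c (aromatic, X3) → match; 4× C (X4) → no; 1× Br (X1) → no; 1× O (X2) → no; 1× Cl (X1) → no.
That gives 5 matching atoms.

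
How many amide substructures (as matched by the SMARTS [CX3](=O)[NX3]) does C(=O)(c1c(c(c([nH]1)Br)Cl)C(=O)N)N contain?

[CX3](=O)[NX3] is the SMARTS for an amide: a carbonyl carbon bonded to a trivalent nitrogen.
The molecule carries 2 separate instances of a primary amide (-C(=O)NH2) meeting every constraint; each maps to a distinct set of atoms, giving 2 matches.

2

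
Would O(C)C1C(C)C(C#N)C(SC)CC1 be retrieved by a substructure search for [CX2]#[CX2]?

No

The pattern [CX2]#[CX2] describes a carbon-carbon triple bond — an alkyne.
The closest candidate here is a nitrile (-C#N), but the triple bond is C#N, not C#C. No other fragment satisfies the full query, so there is no match.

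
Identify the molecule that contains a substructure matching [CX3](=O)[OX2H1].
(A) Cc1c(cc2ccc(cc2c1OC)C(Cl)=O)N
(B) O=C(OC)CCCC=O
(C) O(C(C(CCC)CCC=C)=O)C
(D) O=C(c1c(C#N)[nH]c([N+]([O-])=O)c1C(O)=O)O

[CX3](=O)[OX2H1] describes an sp2 carbon double-bonded to O and single-bonded to an -OH oxygen (a carboxylic acid).
(A) has an acyl chloride (-C(=O)Cl) but the carbonyl is bonded to Cl, not to an -OH oxygen.
(B) has an aldehyde (-CHO) but there is no singly-bonded oxygen on the carbonyl carbon.
(C) has a methyl-ester group (-C(=O)OCH3) but the singly-bonded O has no H (OX2H0, not OX2H1).
(D) contains a carboxylic acid group (-C(=O)OH), which satisfies every atom and bond constraint.
So the answer is (D).

D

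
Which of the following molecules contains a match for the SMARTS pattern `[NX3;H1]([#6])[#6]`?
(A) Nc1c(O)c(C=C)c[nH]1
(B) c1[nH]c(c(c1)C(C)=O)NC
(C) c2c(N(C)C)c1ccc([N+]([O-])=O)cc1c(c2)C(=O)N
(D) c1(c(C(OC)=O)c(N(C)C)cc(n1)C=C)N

B

[NX3;H1]([#6])[#6] describes a trivalent nitrogen with one H, bonded to two carbons (a secondary amine).
(A) has a primary amino group (-NH2) but the nitrogen has H2 and only one carbon neighbour.
(B) contains an N-methylamino group (-NHCH3), which satisfies every atom and bond constraint.
(C) has a dimethylamino group (-N(CH3)2) but the nitrogen has H0, not H1.
(D) has a primary amino group (-NH2) but the nitrogen has H2 and only one carbon neighbour.
So the answer is (B).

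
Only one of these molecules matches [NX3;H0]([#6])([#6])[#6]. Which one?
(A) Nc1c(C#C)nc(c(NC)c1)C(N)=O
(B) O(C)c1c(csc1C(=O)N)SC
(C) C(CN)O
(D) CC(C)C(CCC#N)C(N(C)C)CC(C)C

D

[NX3;H0]([#6])([#6])[#6] describes a trivalent nitrogen with no H, bonded to three carbons (a tertiary amine).
(A) has a primary amino group (-NH2) but the nitrogen has H2, not H0 with three carbons.
(B) has a primary amide (-C(=O)NH2) but the amide nitrogen has H2 and only one carbon neighbour.
(C) has a primary amino group (-NH2) but the nitrogen has H2, not H0 with three carbons.
(D) contains a dimethylamino group (-N(CH3)2), which satisfies every atom and bond constraint.
So the answer is (D).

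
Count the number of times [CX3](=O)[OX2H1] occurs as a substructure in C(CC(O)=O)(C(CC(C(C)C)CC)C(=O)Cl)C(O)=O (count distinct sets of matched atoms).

2

[CX3](=O)[OX2H1] is the SMARTS for a carboxylic acid: an sp2 carbon double-bonded to O and single-bonded to an -OH oxygen.
The molecule carries 2 separate instances of a carboxylic acid group (-C(=O)OH) meeting every constraint; each maps to a distinct set of atoms, giving 2 matches.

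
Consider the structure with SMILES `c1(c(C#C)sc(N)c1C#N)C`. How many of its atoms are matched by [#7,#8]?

2

The query [#7,#8] means: nitrogen or oxygen (comma = OR).
Check the 11 heavy atoms by environment: 1× s (aromatic) → no; 4× c (aromatic) → no; 4× C → no; 2× N → match.
That gives 2 matching atoms.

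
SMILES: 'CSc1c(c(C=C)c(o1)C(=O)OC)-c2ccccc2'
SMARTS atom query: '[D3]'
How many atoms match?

6

Check the 19 heavy atoms by environment: 1× o (aromatic, D2) → no; 5× c (aromatic, D3) → match; 1× C (D2) → no; 3× C (D1) → no; 1× C (D3) → match; 1× O (D1) → no; 1× O (D2) → no; 5× c (aromatic, D2) → no; 1× S (D2) → no.
Summing the matching environments: 5 + 1 = 6 matching atoms.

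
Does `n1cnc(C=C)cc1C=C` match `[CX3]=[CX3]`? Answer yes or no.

The pattern [CX3]=[CX3] describes a non-aromatic C=C double bond between two sp2 carbons — an alkene.
The molecule carries a vinyl group (-CH=CH2), whose atoms satisfy every constraint of the query, so the pattern matches.

Yes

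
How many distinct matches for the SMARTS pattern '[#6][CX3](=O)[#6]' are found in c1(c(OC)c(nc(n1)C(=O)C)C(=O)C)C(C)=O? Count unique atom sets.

[#6][CX3](=O)[#6] is the SMARTS for a ketone: a carbonyl carbon (no H) flanked by two carbons.
The molecule carries 3 separate instances of an acetyl/ketone group (-C(=O)CH3) meeting every constraint; each maps to a distinct set of atoms, giving 3 matches.

3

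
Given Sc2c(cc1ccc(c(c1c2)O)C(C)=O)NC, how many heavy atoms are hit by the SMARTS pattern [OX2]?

1

The query [OX2] means: aliphatic oxygen with two total connections — ether, hydroxyl, or ester single-bond O.
Check the 17 heavy atoms by environment: 10× c (aromatic, X3) → no; 1× S (X2) → no; 1× O (X2) → match; 1× C (X3) → no; 1× O (X1) → no; 2× C (X4) → no; 1× N (X3) → no.
That gives 1 matching atom.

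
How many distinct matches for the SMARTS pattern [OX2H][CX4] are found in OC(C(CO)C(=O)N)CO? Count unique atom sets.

[OX2H][CX4] is the SMARTS for an aliphatic alcohol: a hydroxyl oxygen bound to an sp3 (X4) carbon.
The molecule carries 3 separate instances of a hydroxyl group (-OH) meeting every constraint; each maps to a distinct set of atoms, giving 3 matches.

3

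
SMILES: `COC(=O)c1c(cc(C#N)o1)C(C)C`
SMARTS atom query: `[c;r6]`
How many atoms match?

The query [c;r6] means: aromatic carbon that belongs to a six-membered ring.
Check the 14 heavy atoms by environment: 1× o (aromatic, in 5-ring) → no; 4× c (aromatic, in 5-ring) → no; 6× C (acyclic) → no; 2× O (acyclic) → no; 1× N (acyclic) → no.
No environment satisfies the query, so 0 matching atoms.

0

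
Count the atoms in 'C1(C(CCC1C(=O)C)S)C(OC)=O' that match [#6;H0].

2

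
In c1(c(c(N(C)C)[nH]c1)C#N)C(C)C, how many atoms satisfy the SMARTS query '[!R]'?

8

Check the 13 heavy atoms by environment: 1× n (aromatic, in 5-ring) → no; 4× c (aromatic, in 5-ring) → no; 2× N (acyclic) → match; 6× C (acyclic) → match.
Summing the matching environments: 2 + 6 = 8 matching atoms.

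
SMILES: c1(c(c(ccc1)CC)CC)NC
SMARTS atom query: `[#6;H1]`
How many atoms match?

Check the 12 heavy atoms by environment: 3× c (aromatic, H1) → match; 3× c (aromatic, H0) → no; 1× N (H1) → no; 3× C (H3) → no; 2× C (H2) → no.
That gives 3 matching atoms.

3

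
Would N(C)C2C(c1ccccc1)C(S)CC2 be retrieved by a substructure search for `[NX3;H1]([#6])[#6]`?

The pattern [NX3;H1]([#6])[#6] describes a trivalent nitrogen with one H, bonded to two carbons — a secondary amine.
The molecule carries an N-methylamino group (-NHCH3), whose atoms satisfy every constraint of the query, so the pattern matches.

Yes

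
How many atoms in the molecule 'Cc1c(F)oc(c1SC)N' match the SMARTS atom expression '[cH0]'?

4

Check the 10 heavy atoms by environment: 1× o (aromatic, H0) → no; 4× c (aromatic, H0) → match; 1× F (H0) → no; 2× C (H3) → no; 1× N (H2) → no; 1× S (H0) → no.
That gives 4 matching atoms.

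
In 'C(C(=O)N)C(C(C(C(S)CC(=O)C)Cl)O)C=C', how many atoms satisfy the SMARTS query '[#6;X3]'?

The query [#6;X3] means: any carbon (aromatic or not) with three total connections.
Check the 17 heavy atoms by environment: 7× C (X4) → no; 1× O (X2) → no; 4× C (X3) → match; 2× O (X1) → no; 1× N (X3) → no; 1× S (X2) → no; 1× Cl (X1) → no.
That gives 4 matching atoms.

4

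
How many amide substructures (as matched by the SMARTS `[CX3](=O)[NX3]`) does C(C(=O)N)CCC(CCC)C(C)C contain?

1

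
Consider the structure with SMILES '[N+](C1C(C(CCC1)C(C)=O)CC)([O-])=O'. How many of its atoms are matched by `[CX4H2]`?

4

Check the 14 heavy atoms by environment: 3× C (H1, X4) → no; 4× C (H2, X4) → match; 2× C (H3, X4) → no; 1× C (H0, X3) → no; 2× O (H0, X1) → no; 1× N (charge +1, H0, X3) → no; 1× O (charge -1, H0, X1) → no.
That gives 4 matching atoms.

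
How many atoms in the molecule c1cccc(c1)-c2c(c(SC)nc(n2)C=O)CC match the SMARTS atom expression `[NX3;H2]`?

Check the 18 heavy atoms by environment: 2× n (aromatic, H0, X2) → no; 5× c (aromatic, H0, X3) → no; 1× C (H2, X4) → no; 2× C (H3, X4) → no; 1× C (H1, X3) → no; 1× O (H0, X1) → no; 5× c (aromatic, H1, X3) → no; 1× S (H0, X2) → no.
No environment satisfies the query, so 0 matching atoms.

0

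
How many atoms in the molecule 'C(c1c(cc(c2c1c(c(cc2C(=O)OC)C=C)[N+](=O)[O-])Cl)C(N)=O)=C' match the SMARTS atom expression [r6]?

The query [r6] means: r6 matches atoms in a six-membered ring.
Check the 25 heavy atoms by environment: 10× c (aromatic, in 6-ring) → match; 7× C (acyclic) → no; 4× O (acyclic) → no; 1× N (acyclic) → no; 1× N (charge +1, acyclic) → no; 1× O (charge -1, acyclic) → no; 1× Cl (acyclic) → no.
That gives 10 matching atoms.

10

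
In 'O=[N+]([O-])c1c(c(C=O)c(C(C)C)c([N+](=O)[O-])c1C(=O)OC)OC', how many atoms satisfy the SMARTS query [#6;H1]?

The query [#6;H1] means: any carbon bearing exactly one hydrogen.
Check the 23 heavy atoms by environment: 6× c (aromatic, H0) → no; 6× O (H0) → no; 4× C (H3) → no; 2× N (charge +1, H0) → no; 2× O (charge -1, H0) → no; 1× C (H0) → no; 2× C (H1) → match.
That gives 2 matching atoms.

2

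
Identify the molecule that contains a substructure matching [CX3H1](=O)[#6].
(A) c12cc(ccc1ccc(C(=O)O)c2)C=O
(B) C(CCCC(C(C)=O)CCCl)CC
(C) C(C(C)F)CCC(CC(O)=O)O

A

[CX3H1](=O)[#6] describes an sp2 carbon with one H, double-bonded to O and single-bonded to carbon (an aldehyde).
(A) contains an aldehyde (-CHO), which satisfies every atom and bond constraint.
(B) has an acetyl/ketone group (-C(=O)CH3) but the carbonyl carbon has H0 (two carbon neighbours), not H1.
(C) has a carboxylic acid group (-C(=O)OH) but the carbonyl carbon has H0 and is bonded to O, not H1.
So the answer is (A).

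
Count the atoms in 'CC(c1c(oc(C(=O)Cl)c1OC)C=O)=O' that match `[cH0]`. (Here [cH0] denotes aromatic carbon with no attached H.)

4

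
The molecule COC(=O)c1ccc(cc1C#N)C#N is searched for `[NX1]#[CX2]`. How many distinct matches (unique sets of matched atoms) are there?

2

[NX1]#[CX2] is the SMARTS for a nitrile: a nitrogen triple-bonded to a two-connected carbon.
The molecule carries 2 separate instances of a nitrile (-C#N) meeting every constraint; each maps to a distinct set of atoms, giving 2 matches.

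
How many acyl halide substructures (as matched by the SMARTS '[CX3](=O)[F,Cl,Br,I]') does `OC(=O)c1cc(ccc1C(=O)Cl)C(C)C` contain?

[CX3](=O)[F,Cl,Br,I] is the SMARTS for an acyl halide: a carbonyl carbon bonded to a halogen.
Exactly one fragment in the molecule meets all constraints, giving 1 match.

1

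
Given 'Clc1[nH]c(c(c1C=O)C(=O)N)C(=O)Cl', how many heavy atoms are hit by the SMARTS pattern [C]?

3

The query [C] means: uppercase C matches aliphatic (non-aromatic) carbon only.
Check the 14 heavy atoms by environment: 1× n (aromatic) → no; 4× c (aromatic) → no; 3× C → match; 3× O → no; 1× N → no; 2× Cl → no.
That gives 3 matching atoms.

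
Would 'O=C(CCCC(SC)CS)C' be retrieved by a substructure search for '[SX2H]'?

Yes

The pattern [SX2H] describes an aliphatic sulfur with two connections, one being H — a thiol.
The molecule carries a thiol (-SH), whose atoms satisfy every constraint of the query, so the pattern matches.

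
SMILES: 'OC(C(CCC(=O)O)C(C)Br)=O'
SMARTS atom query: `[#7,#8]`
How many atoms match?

4

The query [#7,#8] means: nitrogen or oxygen (comma = OR).
Check the 12 heavy atoms by environment: 7× C → no; 4× O → match; 1× Br → no.
That gives 4 matching atoms.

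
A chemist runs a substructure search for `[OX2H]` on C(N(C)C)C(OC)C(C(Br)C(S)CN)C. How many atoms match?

The query [OX2H] means: aliphatic oxygen with two connections, one of which is H — an -OH oxygen.
Check the 15 heavy atoms by environment: 2× C (H2, X4) → no; 4× C (H1, X4) → no; 1× Br (H0, X1) → no; 1× S (H1, X2) → no; 1× O (H0, X2) → no; 4× C (H3, X4) → no; 1× N (H2, X3) → no; 1× N (H0, X3) → no.
No environment satisfies the query, so 0 matching atoms.

0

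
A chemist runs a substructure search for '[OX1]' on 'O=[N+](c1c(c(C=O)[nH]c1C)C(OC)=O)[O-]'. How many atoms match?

The query [OX1] means: aliphatic oxygen with one total connection — typically a carbonyl =O or an oxide.
Check the 15 heavy atoms by environment: 1× n (aromatic, X3) → no; 4× c (aromatic, X3) → no; 2× C (X3) → no; 3× O (X1) → match; 1× N (charge +1, X3) → no; 1× O (charge -1, X1) → match; 1× O (X2) → no; 2× C (X4) → no.
Summing the matching environments: 3 + 1 = 4 matching atoms.

4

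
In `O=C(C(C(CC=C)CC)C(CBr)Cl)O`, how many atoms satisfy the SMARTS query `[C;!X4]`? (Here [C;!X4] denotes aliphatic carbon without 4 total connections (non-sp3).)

3

The query [C;!X4] means: aliphatic carbon that does not have four total connections.
Check the 14 heavy atoms by environment: 7× C (X4) → no; 1× Br (X1) → no; 1× Cl (X1) → no; 3× C (X3) → match; 1× O (X1) → no; 1× O (X2) → no.
That gives 3 matching atoms.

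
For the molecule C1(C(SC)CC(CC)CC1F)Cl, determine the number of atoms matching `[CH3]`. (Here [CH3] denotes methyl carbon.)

The query [CH3] means: aliphatic carbon with exactly three hydrogens.
Check the 12 heavy atoms by environment: 4× C (H1) → no; 3× C (H2) → no; 1× S (H0) → no; 2× C (H3) → match; 1× F (H0) → no; 1× Cl (H0) → no.
That gives 2 matching atoms.

2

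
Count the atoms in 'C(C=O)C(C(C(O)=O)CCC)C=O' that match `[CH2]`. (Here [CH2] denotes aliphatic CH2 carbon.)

3

The query [CH2] means: aliphatic carbon with exactly two hydrogens.
Check the 13 heavy atoms by environment: 3× C (H2) → match; 4× C (H1) → no; 1× C (H0) → no; 3× O (H0) → no; 1× O (H1) → no; 1× C (H3) → no.
That gives 3 matching atoms.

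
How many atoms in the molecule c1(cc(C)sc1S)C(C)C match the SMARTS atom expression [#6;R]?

4

The query [#6;R] means: carbon that is part of a ring.
Check the 10 heavy atoms by environment: 1× s (aromatic, in 5-ring) → no; 4× c (aromatic, in 5-ring) → match; 1× S (acyclic) → no; 4× C (acyclic) → no.
That gives 4 matching atoms.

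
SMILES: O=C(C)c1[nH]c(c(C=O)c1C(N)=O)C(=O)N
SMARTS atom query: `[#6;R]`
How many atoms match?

4

The query [#6;R] means: carbon that is part of a ring.
Check the 16 heavy atoms by environment: 1× n (aromatic, in 5-ring) → no; 4× c (aromatic, in 5-ring) → match; 5× C (acyclic) → no; 4× O (acyclic) → no; 2× N (acyclic) → no.
That gives 4 matching atoms.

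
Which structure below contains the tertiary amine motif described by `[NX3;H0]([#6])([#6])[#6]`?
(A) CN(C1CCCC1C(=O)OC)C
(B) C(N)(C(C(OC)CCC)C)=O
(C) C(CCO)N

A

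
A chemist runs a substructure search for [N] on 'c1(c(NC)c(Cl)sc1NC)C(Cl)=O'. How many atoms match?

2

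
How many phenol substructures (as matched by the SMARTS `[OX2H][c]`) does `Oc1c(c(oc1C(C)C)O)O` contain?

3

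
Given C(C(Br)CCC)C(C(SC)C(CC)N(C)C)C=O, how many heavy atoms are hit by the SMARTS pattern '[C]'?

14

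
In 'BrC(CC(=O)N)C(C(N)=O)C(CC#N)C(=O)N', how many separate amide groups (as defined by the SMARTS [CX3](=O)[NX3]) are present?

[CX3](=O)[NX3] is the SMARTS for an amide: a carbonyl carbon bonded to a trivalent nitrogen.
The molecule carries 3 separate instances of a primary amide (-C(=O)NH2) meeting every constraint; each maps to a distinct set of atoms, giving 3 matches.

3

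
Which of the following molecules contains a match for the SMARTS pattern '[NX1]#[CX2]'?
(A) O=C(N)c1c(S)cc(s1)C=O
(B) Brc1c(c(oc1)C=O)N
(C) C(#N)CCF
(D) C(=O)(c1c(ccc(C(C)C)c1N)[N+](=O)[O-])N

[NX1]#[CX2] describes a nitrogen triple-bonded to a two-connected carbon (a nitrile).
(A) has a primary amide (-C(=O)NH2) but the nitrogen is NX3, not NX1.
(B) has a primary amino group (-NH2) but the nitrogen is NX3 (three connections), not NX1 triple-bonded.
(C) contains a nitrile (-C#N), which satisfies every atom and bond constraint.
(D) has a primary amide (-C(=O)NH2) but the nitrogen is NX3, not NX1.
So the answer is (C).

C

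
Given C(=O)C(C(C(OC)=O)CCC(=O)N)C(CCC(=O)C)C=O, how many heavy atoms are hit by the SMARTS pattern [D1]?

8

Check the 21 heavy atoms by environment: 6× C (D2) → no; 6× C (D3) → no; 5× O (D1) → match; 2× C (D1) → match; 1× O (D2) → no; 1× N (D1) → match.
Summing the matching environments: 5 + 2 + 1 = 8 matching atoms.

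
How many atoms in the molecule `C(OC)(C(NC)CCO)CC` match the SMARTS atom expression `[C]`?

8

The query [C] means: uppercase C matches aliphatic (non-aromatic) carbon only.
Check the 11 heavy atoms by environment: 8× C → match; 2× O → no; 1× N → no.
That gives 8 matching atoms.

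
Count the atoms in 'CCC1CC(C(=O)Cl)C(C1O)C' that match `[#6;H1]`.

4

The query [#6;H1] means: any carbon bearing exactly one hydrogen.
Check the 12 heavy atoms by environment: 4× C (H1) → match; 2× C (H2) → no; 2× C (H3) → no; 1× O (H1) → no; 1× C (H0) → no; 1× O (H0) → no; 1× Cl (H0) → no.
That gives 4 matching atoms.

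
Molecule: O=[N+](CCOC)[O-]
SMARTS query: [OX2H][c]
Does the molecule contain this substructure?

The pattern [OX2H][c] describes a hydroxyl oxygen attached to an aromatic carbon — a phenol.
The closest candidate here is a methoxy ether (-OCH3), but the oxygen has H0, not H1. No other fragment satisfies the full query, so there is no match.

No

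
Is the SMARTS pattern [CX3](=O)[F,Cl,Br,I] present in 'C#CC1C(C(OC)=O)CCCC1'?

No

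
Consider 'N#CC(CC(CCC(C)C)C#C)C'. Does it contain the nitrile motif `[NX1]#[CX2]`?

Yes

The pattern [NX1]#[CX2] describes a nitrogen triple-bonded to a two-connected carbon — a nitrile.
The molecule carries a nitrile (-C#N), whose atoms satisfy every constraint of the query, so the pattern matches.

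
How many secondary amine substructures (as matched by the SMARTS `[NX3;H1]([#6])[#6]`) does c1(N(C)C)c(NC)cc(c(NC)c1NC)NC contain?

[NX3;H1]([#6])[#6] is the SMARTS for a secondary amine: a trivalent nitrogen with one H, bonded to two carbons.
The molecule carries 4 separate instances of an N-methylamino group (-NHCH3) meeting every constraint; each maps to a distinct set of atoms, giving 4 matches.

4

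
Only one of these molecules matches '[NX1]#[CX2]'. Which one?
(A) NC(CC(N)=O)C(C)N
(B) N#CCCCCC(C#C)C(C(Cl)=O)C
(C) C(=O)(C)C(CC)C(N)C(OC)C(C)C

B

[NX1]#[CX2] describes a nitrogen triple-bonded to a two-connected carbon (a nitrile).
(A) has a primary amino group (-NH2) but the nitrogen is NX3 (three connections), not NX1 triple-bonded.
(B) contains a nitrile (-C#N), which satisfies every atom and bond constraint.
(C) has a primary amino group (-NH2) but the nitrogen is NX3 (three connections), not NX1 triple-bonded.
So the answer is (B).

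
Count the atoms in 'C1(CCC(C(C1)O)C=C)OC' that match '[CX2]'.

Check the 11 heavy atoms by environment: 7× C (X4) → no; 2× O (X2) → no; 2× C (X3) → no.
No environment satisfies the query, so 0 matching atoms.

0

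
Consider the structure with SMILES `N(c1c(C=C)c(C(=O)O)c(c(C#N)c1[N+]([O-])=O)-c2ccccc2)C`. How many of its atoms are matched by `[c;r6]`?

12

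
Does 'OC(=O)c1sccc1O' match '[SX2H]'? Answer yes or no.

No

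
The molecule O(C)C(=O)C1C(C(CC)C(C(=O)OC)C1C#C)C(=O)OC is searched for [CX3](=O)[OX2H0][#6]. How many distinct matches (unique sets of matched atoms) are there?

[CX3](=O)[OX2H0][#6] is the SMARTS for an ester: a carbonyl carbon bonded to an oxygen that is itself bonded to carbon (no H on that O).
The molecule carries 3 separate instances of a methyl-ester group (-C(=O)OCH3) meeting every constraint; each maps to a distinct set of atoms, giving 3 matches.

3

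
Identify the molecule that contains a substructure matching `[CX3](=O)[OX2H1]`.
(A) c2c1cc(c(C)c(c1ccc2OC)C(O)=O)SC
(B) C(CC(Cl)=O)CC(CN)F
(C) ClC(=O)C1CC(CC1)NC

A

[CX3](=O)[OX2H1] describes an sp2 carbon double-bonded to O and single-bonded to an -OH oxygen (a carboxylic acid).
(A) contains a carboxylic acid group (-C(=O)OH), which satisfies every atom and bond constraint.
(B) has an acyl chloride (-C(=O)Cl) but the carbonyl is bonded to Cl, not to an -OH oxygen.
(C) has an acyl chloride (-C(=O)Cl) but the carbonyl is bonded to Cl, not to an -OH oxygen.
So the answer is (A).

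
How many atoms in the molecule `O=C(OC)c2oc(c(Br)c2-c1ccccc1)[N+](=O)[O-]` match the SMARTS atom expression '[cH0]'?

5

The query [cH0] means: aromatic carbon with no attached hydrogen (substituted or ring-fusion).
Check the 19 heavy atoms by environment: 1× o (aromatic, H0) → no; 5× c (aromatic, H0) → match; 1× N (charge +1, H0) → no; 1× O (charge -1, H0) → no; 3× O (H0) → no; 1× Br (H0) → no; 1× C (H0) → no; 1× C (H3) → no; 5× c (aromatic, H1) → no.
That gives 5 matching atoms.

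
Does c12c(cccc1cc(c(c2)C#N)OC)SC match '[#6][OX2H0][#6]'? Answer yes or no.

The pattern [#6][OX2H0][#6] describes an aliphatic oxygen bridging two carbons with no H on the oxygen — an ether.
The molecule carries a methoxy ether (-OCH3), whose atoms satisfy every constraint of the query, so the pattern matches.

Yes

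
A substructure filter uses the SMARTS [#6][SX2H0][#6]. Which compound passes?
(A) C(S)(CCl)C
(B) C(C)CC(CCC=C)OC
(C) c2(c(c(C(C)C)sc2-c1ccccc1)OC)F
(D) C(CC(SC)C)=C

D

[#6][SX2H0][#6] describes an aliphatic sulfur bridging two carbons with no H on the sulfur (a thioether).
(A) has a thiol (-SH) but the sulfur has H1, not H0 bridging two carbons.
(B) has a methoxy ether (-OCH3) but the bridging atom is O, not S.
(C) has a methoxy ether (-OCH3) but the bridging atom is O, not S.
(D) contains a methylthio ether (-SCH3), which satisfies every atom and bond constraint.
So the answer is (D).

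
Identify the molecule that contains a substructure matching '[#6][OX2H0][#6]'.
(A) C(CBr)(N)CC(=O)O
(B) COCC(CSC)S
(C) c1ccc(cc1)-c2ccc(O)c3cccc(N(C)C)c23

[#6][OX2H0][#6] describes an aliphatic oxygen bridging two carbons with no H on the oxygen (an ether).
(A) has a carboxylic acid group (-C(=O)OH) but the -OH oxygen has H1; the =O is OX1, not OX2.
(B) contains a methoxy ether (-OCH3), which satisfies every atom and bond constraint.
(C) has a hydroxyl group (-OH) but the oxygen has H1, not H0 bridging two carbons.
So the answer is (B).

B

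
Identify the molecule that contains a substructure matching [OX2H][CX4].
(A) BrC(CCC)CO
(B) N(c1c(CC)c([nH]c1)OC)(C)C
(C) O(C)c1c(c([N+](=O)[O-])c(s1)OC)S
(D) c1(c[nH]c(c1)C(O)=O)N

[OX2H][CX4] describes a hydroxyl oxygen bound to an sp3 (X4) carbon (an aliphatic alcohol).
(A) contains a hydroxyl group (-OH), which satisfies every atom and bond constraint.
(B) has a methoxy ether (-OCH3) but the oxygen has H0 (ether), not H1.
(C) has a methoxy ether (-OCH3) but the oxygen has H0 (ether), not H1.
(D) has a carboxylic acid group (-C(=O)OH) but the -OH is on a CX3 carbonyl carbon, not a CX4 carbon.
So the answer is (A).

A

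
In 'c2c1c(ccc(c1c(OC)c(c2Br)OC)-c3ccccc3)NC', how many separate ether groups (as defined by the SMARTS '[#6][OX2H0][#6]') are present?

2

[#6][OX2H0][#6] is the SMARTS for an ether: an aliphatic oxygen bridging two carbons with no H on the oxygen.
The molecule carries 2 separate instances of a methoxy ether (-OCH3) meeting every constraint; each maps to a distinct set of atoms, giving 2 matches.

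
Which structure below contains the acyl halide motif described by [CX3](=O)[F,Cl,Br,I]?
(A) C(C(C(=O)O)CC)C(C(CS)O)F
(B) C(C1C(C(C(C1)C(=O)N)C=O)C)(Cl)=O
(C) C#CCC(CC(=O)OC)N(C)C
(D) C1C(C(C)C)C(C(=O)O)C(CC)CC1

B

[CX3](=O)[F,Cl,Br,I] describes a carbonyl carbon bonded to a halogen (an acyl halide).
(A) has a carboxylic acid group (-C(=O)OH) but the carbonyl is bonded to -OH, not to a halogen.
(B) contains an acyl chloride (-C(=O)Cl), which satisfies every atom and bond constraint.
(C) has a methyl-ester group (-C(=O)OCH3) but the carbonyl is bonded to -O-C, not to a halogen.
(D) has a carboxylic acid group (-C(=O)OH) but the carbonyl is bonded to -OH, not to a halogen.
So the answer is (B).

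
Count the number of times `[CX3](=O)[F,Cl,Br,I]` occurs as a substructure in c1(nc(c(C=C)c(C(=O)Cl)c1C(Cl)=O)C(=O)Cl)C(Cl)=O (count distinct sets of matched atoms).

4

[CX3](=O)[F,Cl,Br,I] is the SMARTS for an acyl halide: a carbonyl carbon bonded to a halogen.
The molecule carries 4 separate instances of an acyl chloride (-C(=O)Cl) meeting every constraint; each maps to a distinct set of atoms, giving 4 matches.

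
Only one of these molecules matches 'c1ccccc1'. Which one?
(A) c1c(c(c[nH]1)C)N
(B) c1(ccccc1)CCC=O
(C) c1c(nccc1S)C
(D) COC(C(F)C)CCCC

B

c1ccccc1 describes six aromatic carbons in a ring (a benzene ring).
(A) has a methyl group (-CH3) but no six-membered all-carbon aromatic ring is present.
(B) contains a phenyl ring, which satisfies every atom and bond constraint.
(C) has a methyl group (-CH3) but no six-membered all-carbon aromatic ring is present.
(D) has a methyl group (-CH3) but no six-membered all-carbon aromatic ring is present.
So the answer is (B).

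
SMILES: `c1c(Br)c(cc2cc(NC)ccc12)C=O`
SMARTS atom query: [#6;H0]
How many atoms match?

5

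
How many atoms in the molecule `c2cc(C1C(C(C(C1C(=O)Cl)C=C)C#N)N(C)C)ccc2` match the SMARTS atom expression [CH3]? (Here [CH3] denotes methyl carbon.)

2

Check the 21 heavy atoms by environment: 6× C (H1) → no; 2× C (H0) → no; 2× N (H0) → no; 2× C (H3) → match; 1× c (aromatic, H0) → no; 5× c (aromatic, H1) → no; 1× C (H2) → no; 1× O (H0) → no; 1× Cl (H0) → no.
That gives 2 matching atoms.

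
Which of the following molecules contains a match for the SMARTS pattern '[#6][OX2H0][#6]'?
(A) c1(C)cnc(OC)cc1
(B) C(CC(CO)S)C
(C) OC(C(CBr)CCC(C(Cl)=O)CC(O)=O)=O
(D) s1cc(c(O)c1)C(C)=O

[#6][OX2H0][#6] describes an aliphatic oxygen bridging two carbons with no H on the oxygen (an ether).
(A) contains a methoxy ether (-OCH3), which satisfies every atom and bond constraint.
(B) has a hydroxyl group (-OH) but the oxygen has H1, not H0 bridging two carbons.
(C) has a carboxylic acid group (-C(=O)OH) but the -OH oxygen has H1; the =O is OX1, not OX2.
(D) has a hydroxyl group (-OH) but the oxygen has H1, not H0 bridging two carbons.
So the answer is (A).

A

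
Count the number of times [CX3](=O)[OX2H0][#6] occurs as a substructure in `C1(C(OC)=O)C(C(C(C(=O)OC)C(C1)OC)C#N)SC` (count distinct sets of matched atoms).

2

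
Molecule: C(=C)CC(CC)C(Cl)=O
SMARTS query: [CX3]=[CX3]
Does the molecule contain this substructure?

Yes

The pattern [CX3]=[CX3] describes a non-aromatic C=C double bond between two sp2 carbons — an alkene.
The molecule carries a vinyl group (-CH=CH2), whose atoms satisfy every constraint of the query, so the pattern matches.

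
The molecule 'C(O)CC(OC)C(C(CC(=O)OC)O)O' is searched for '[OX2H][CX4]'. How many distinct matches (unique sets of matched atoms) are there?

3

[OX2H][CX4] is the SMARTS for an aliphatic alcohol: a hydroxyl oxygen bound to an sp3 (X4) carbon.
The molecule carries 3 separate instances of a hydroxyl group (-OH) meeting every constraint; each maps to a distinct set of atoms, giving 3 matches.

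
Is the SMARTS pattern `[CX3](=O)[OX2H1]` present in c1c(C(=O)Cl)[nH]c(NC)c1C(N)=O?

No

The pattern [CX3](=O)[OX2H1] describes an sp2 carbon double-bonded to O and single-bonded to an -OH oxygen — a carboxylic acid.
The closest candidate here is an acyl chloride (-C(=O)Cl), but the carbonyl is bonded to Cl, not to an -OH oxygen. No other fragment satisfies the full query, so there is no match.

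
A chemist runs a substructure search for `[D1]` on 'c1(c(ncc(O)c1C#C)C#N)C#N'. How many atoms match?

4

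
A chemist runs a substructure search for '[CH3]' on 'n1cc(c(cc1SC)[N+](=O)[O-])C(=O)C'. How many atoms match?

The query [CH3] means: aliphatic carbon with exactly three hydrogens.
Check the 14 heavy atoms by environment: 1× n (aromatic, H0) → no; 3× c (aromatic, H0) → no; 2× c (aromatic, H1) → no; 1× C (H0) → no; 2× O (H0) → no; 2× C (H3) → match; 1× S (H0) → no; 1× N (charge +1, H0) → no; 1× O (charge -1, H0) → no.
That gives 2 matching atoms.

2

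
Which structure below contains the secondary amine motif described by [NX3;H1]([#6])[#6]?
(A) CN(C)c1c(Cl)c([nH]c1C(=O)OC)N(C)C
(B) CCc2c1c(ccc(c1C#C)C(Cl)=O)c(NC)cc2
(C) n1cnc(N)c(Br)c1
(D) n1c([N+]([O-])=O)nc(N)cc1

[NX3;H1]([#6])[#6] describes a trivalent nitrogen with one H, bonded to two carbons (a secondary amine).
(A) has a dimethylamino group (-N(CH3)2) but the nitrogen has H0, not H1.
(B) contains an N-methylamino group (-NHCH3), which satisfies every atom and bond constraint.
(C) has a primary amino group (-NH2) but the nitrogen has H2 and only one carbon neighbour.
(D) has a primary amino group (-NH2) but the nitrogen has H2 and only one carbon neighbour.
So the answer is (B).

B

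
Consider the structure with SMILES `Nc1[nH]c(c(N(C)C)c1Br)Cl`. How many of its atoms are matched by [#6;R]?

4

The query [#6;R] means: carbon that is part of a ring.
Check the 11 heavy atoms by environment: 1× n (aromatic, in 5-ring) → no; 4× c (aromatic, in 5-ring) → match; 1× Br (acyclic) → no; 2× N (acyclic) → no; 2× C (acyclic) → no; 1× Cl (acyclic) → no.
That gives 4 matching atoms.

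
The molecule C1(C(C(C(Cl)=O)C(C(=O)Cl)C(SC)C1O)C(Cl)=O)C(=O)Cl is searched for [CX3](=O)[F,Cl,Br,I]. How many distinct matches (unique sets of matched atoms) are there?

4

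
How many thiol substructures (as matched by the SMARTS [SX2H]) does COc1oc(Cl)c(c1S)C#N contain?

[SX2H] is the SMARTS for a thiol: an aliphatic sulfur with two connections, one being H.
Exactly one fragment in the molecule meets all constraints, giving 1 match.

1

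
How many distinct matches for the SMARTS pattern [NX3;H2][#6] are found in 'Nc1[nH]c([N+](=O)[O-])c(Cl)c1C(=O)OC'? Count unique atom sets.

1

[NX3;H2][#6] is the SMARTS for a primary amine: a trivalent nitrogen with two H attached to carbon.
Exactly one fragment in the molecule meets all constraints, giving 1 match.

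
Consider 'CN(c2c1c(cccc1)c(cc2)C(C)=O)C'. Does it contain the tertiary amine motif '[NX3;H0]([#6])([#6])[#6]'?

Yes

The pattern [NX3;H0]([#6])([#6])[#6] describes a trivalent nitrogen with no H, bonded to three carbons — a tertiary amine.
The molecule carries a dimethylamino group (-N(CH3)2), whose atoms satisfy every constraint of the query, so the pattern matches.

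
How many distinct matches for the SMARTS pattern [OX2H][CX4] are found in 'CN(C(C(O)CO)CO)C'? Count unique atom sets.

3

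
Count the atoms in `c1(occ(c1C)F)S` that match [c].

4

The query [c] means: lowercase c matches aromatic carbon only.
Check the 8 heavy atoms by environment: 1× o (aromatic) → no; 4× c (aromatic) → match; 1× C → no; 1× F → no; 1× S → no.
That gives 4 matching atoms.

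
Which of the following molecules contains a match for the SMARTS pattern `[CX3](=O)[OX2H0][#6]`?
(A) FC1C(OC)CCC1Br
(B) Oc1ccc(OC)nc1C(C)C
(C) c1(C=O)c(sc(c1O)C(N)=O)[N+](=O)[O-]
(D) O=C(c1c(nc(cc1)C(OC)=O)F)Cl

[CX3](=O)[OX2H0][#6] describes a carbonyl carbon bonded to an oxygen that is itself bonded to carbon (no H on that O) (an ester).
(A) has a methoxy ether (-OCH3) but the ether oxygen is not adjacent to a C=O carbon.
(B) has a methoxy ether (-OCH3) but the ether oxygen is not adjacent to a C=O carbon.
(C) has a primary amide (-C(=O)NH2) but the carbonyl is bonded to N, not to an O-C linkage.
(D) contains a methyl-ester group (-C(=O)OCH3), which satisfies every atom and bond constraint.
So the answer is (D).

D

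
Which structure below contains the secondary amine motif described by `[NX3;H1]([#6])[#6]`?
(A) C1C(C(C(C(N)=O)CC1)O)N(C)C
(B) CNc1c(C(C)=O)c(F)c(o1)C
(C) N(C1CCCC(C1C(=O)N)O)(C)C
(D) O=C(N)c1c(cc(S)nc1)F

B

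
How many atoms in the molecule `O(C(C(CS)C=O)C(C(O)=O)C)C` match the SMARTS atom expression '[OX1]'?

2

Check the 13 heavy atoms by environment: 6× C (X4) → no; 2× C (X3) → no; 2× O (X1) → match; 2× O (X2) → no; 1× S (X2) → no.
That gives 2 matching atoms.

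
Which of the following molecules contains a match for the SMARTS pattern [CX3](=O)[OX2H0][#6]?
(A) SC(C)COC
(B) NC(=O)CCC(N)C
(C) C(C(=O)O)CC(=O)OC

C

[CX3](=O)[OX2H0][#6] describes a carbonyl carbon bonded to an oxygen that is itself bonded to carbon (no H on that O) (an ester).
(A) has a methoxy ether (-OCH3) but the ether oxygen is not adjacent to a C=O carbon.
(B) has a primary amide (-C(=O)NH2) but the carbonyl is bonded to N, not to an O-C linkage.
(C) contains a methyl-ester group (-C(=O)OCH3), which satisfies every atom and bond constraint.
So the answer is (C).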